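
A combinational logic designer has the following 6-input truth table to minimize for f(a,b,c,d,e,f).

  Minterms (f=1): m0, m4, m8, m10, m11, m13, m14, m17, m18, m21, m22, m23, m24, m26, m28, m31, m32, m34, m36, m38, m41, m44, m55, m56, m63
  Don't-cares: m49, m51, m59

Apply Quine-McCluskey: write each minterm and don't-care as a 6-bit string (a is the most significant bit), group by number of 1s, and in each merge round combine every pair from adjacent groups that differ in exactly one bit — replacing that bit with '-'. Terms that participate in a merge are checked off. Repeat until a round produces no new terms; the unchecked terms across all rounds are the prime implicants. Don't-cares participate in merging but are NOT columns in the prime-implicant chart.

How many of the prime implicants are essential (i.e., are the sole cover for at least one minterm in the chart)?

10

[col 0] 000000*, 000100*, 001000*, 001010*, 001011*, 001101, 001110*, 010001*, 010010*, 010101*, 010110*, 010111*, 011000*, 011010*, 011100*, 011111*, 100000*, 100010*, 100100*, 100110*, 101001, 101100*, 110001*, 110011*, 110111*, 111000*, 111011*, 111111*
[col 1] -00000*, -00100*, -10001, -10111*, -11000, -11111*, 0-1000*, 0-1010*, 00-000, 000-00*, 001-10, 0010-0*, 00101-, 01-010, 01-111*, 010-01, 010-10, 0101-1, 01011-, 011-00, 0110-0*, 10-100, 100-00*, 100-10*, 1000-0*, 1001-0*, 11-011*, 11-111*, 110-11*, 1100-1, 111-11*
[col 2] -00-00, -1-111, 0-10-0, 100--0, 11--11
Prime implicants: -00-00, -1-111, -10001, -11000, 0-10-0, 00-000, 001-10, 00101-, 001101, 01-010, 010-01, 010-10, 0101-1, 01011-, 011-00, 10-100, 100--0, 101001, 11--11, 1100-1
PI chart (minterm → PIs covering it):
  0 | -00-00,00-000
  4 | -00-00  (sole → essential)
  8 | 0-10-0,00-000
  10 | 0-10-0,001-10,00101-
  11 | 00101-  (sole → essential)
  13 | 001101  (sole → essential)
  14 | 001-10  (sole → essential)
  17 | -10001,010-01
  18 | 01-010,010-10
  21 | 010-01,0101-1
  22 | 010-10,01011-
  23 | -1-111,0101-1,01011-
  24 | -11000,0-10-0,011-00
  26 | 0-10-0,01-010
  28 | 011-00  (sole → essential)
  31 | -1-111  (sole → essential)
  32 | -00-00,100--0
  34 | 100--0  (sole → essential)
  36 | -00-00,10-100,100--0
  38 | 100--0  (sole → essential)
  41 | 101001  (sole → essential)
  44 | 10-100  (sole → essential)
  55 | -1-111,11--11
  56 | -11000  (sole → essential)
  63 | -1-111,11--11
Essential prime implicants: -00-00, -1-111, -11000, 001-10, 00101-, 001101, 011-00, 10-100, 100--0, 101001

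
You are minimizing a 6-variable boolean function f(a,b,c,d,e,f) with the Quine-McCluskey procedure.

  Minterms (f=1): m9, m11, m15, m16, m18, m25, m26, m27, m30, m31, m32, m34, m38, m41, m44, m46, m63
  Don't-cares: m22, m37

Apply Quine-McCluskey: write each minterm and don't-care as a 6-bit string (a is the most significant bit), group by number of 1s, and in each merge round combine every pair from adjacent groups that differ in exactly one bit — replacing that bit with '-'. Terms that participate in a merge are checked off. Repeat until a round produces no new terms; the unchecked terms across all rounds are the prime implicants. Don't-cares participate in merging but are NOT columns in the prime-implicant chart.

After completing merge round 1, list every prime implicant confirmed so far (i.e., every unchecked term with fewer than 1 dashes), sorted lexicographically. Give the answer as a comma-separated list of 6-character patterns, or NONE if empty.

Round 0: 001001✓ 001011✓ 001111✓ 010000✓ 010010✓ 010110✓ 011001✓ 011010✓ 011011✓ 011110✓ 011111✓ 100000✓ 100010✓ 100101 100110✓ 101001✓ 101100✓ 101110✓ 111111✓
Round 1: -01001 -11111 0-1001✓ 0-1011✓ 0-1111✓ 001-11✓ 0010-1✓ 01-010✓ 01-110✓ 010-10✓ 0100-0 011-10✓ 011-11✓ 0110-1✓ 01101-✓ 01111-✓ 10-110 100-10 1000-0 1011-0
Round 2: 0-1-11 0-10-1 01--10 011-1-
PIs = {-01001, -11111, 0-1-11, 0-10-1, 01--10, 0100-0, 011-1-, 10-110, 100-10, 1000-0, 100101, 1011-0}

100101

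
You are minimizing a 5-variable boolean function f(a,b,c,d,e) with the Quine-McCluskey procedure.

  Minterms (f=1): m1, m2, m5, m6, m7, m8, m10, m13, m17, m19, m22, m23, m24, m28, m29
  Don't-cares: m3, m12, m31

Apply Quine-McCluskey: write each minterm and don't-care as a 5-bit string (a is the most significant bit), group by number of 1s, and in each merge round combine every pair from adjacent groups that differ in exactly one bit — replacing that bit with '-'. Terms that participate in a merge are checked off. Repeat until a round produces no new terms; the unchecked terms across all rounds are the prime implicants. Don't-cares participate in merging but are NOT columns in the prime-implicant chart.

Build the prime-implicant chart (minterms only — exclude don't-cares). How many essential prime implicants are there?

3

size-2^0 implicants → 00001(✓)  00010(✓)  00011(✓)  00101(✓)  00110(✓)  00111(✓)  01000(✓)  01010(✓)  01100(✓)  01101(✓)  10001(✓)  10011(✓)  10110(✓)  10111(✓)  11000(✓)  11100(✓)  11101(✓)  11111(✓)
size-2^1 implicants → -0001(✓)  -0011(✓)  -0110(✓)  -0111(✓)  -1000(✓)  -1100(✓)  -1101(✓)  0-010  0-101  00-01(✓)  00-10(✓)  00-11(✓)  000-1(✓)  0001-(✓)  001-1(✓)  0011-(✓)  01-00(✓)  010-0  0110-(✓)  1-111  10-11(✓)  100-1(✓)  1011-(✓)  11-00(✓)  111-1  1110-(✓)
size-2^2 implicants → -0-11  -00-1  -011-  -1-00  -110-  00--1  00-1-
Unchecked terms (primes): -0-11, -00-1, -011-, -1-00, -110-, 0-010, 0-101, 00--1, 00-1-, 010-0, 1-111, 111-1
Minterm coverage:
  m1 ⊆ -00-1,00--1
  m2 ⊆ 0-010,00-1-
  m5 ⊆ 0-101,00--1
  m6 ⊆ -011-,00-1-
  m7 ⊆ -0-11,-011-,00--1,00-1-
  m8 ⊆ -1-00,010-0
  m10 ⊆ 0-010,010-0
  m13 ⊆ -110-,0-101
  m17 ⊆ -00-1 [E]
  m19 ⊆ -0-11,-00-1
  m22 ⊆ -011- [E]
  m23 ⊆ -0-11,-011-,1-111
  m24 ⊆ -1-00 [E]
  m28 ⊆ -1-00,-110-
  m29 ⊆ -110-,111-1
E = {-00-1, -011-, -1-00}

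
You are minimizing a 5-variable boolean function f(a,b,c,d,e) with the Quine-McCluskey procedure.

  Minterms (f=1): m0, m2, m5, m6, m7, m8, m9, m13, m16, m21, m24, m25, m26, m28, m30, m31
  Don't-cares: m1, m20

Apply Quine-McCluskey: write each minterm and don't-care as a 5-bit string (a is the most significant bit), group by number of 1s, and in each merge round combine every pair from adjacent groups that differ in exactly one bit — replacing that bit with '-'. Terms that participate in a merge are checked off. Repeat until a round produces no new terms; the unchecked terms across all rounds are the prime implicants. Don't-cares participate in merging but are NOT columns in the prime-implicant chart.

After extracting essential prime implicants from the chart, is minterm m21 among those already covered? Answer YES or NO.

NO

size-2^0 implicants → 00000(✓)  00001(✓)  00010(✓)  00101(✓)  00110(✓)  00111(✓)  01000(✓)  01001(✓)  01101(✓)  10000(✓)  10100(✓)  10101(✓)  11000(✓)  11001(✓)  11010(✓)  11100(✓)  11110(✓)  11111(✓)
size-2^1 implicants → -0000(✓)  -0101  -1000(✓)  -1001(✓)  0-000(✓)  0-001(✓)  0-101(✓)  00-01(✓)  00-10  000-0  0000-(✓)  001-1  0011-  01-01(✓)  0100-(✓)  1-000(✓)  1-100(✓)  10-00(✓)  1010-  11-00(✓)  11-10(✓)  110-0(✓)  1100-(✓)  111-0(✓)  1111-
size-2^2 implicants → --000  -100-  0--01  0-00-  1--00  11--0
Unchecked terms (primes): --000, -0101, -100-, 0--01, 0-00-, 00-10, 000-0, 001-1, 0011-, 1--00, 1010-, 11--0, 1111-
Minterm coverage:
  m0 ⊆ --000,0-00-,000-0
  m2 ⊆ 00-10,000-0
  m5 ⊆ -0101,0--01,001-1
  m6 ⊆ 00-10,0011-
  m7 ⊆ 001-1,0011-
  m8 ⊆ --000,-100-,0-00-
  m9 ⊆ -100-,0--01,0-00-
  m13 ⊆ 0--01 [E]
  m16 ⊆ --000,1--00
  m21 ⊆ -0101,1010-
  m24 ⊆ --000,-100-,1--00,11--0
  m25 ⊆ -100- [E]
  m26 ⊆ 11--0 [E]
  m28 ⊆ 1--00,11--0
  m30 ⊆ 11--0,1111-
  m31 ⊆ 1111- [E]
E = {-100-, 0--01, 11--0, 1111-}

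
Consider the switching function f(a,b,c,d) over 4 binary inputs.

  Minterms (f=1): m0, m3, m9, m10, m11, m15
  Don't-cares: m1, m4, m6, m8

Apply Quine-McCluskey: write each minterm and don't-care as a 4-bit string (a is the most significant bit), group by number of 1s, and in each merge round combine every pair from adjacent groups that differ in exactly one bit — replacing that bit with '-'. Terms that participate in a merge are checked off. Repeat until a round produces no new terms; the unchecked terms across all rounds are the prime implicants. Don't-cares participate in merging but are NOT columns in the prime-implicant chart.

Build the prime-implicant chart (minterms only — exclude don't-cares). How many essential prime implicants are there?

3

[col 0] 0000*, 0001*, 0011*, 0100*, 0110*, 1000*, 1001*, 1010*, 1011*, 1111*
[col 1] -000*, -001*, -011*, 0-00, 00-1*, 000-*, 01-0, 1-11, 10-0*, 10-1*, 100-*, 101-*
[col 2] -0-1, -00-, 10--
Prime implicants: -0-1, -00-, 0-00, 01-0, 1-11, 10--
PI chart (minterm → PIs covering it):
  0 | -00-,0-00
  3 | -0-1  (sole → essential)
  9 | -0-1,-00-,10--
  10 | 10--  (sole → essential)
  11 | -0-1,1-11,10--
  15 | 1-11  (sole → essential)
Essential prime implicants: -0-1, 1-11, 10--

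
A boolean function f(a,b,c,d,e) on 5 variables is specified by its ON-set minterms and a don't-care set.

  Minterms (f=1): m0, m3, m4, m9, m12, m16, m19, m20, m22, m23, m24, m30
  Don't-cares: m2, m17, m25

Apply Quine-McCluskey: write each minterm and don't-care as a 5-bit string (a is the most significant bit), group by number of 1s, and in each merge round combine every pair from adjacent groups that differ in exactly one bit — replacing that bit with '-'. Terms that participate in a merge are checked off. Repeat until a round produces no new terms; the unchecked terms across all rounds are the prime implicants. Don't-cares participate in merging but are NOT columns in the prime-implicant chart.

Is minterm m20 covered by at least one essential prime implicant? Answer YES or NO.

Round 0: 00000✓ 00010✓ 00011✓ 00100✓ 01001✓ 01100✓ 10000✓ 10001✓ 10011✓ 10100✓ 10110✓ 10111✓ 11000✓ 11001✓ 11110✓
Round 1: -0000✓ -0011 -0100✓ -1001 0-100 00-00✓ 000-0 0001- 1-000✓ 1-001✓ 1-110 10-00✓ 10-11 100-1 1000-✓ 101-0 1011- 1100-✓
Round 2: -0-00 1-00-
PIs = {-0-00, -0011, -1001, 0-100, 000-0, 0001-, 1-00-, 1-110, 10-11, 100-1, 101-0, 1011-}
Coverage chart:
  m0: -0-00,000-0
  m3: -0011,0001-
  m4: -0-00,0-100
  m9: -1001 ←essential
  m12: 0-100 ←essential
  m16: -0-00,1-00-
  m19: -0011,10-11,100-1
  m20: -0-00,101-0
  m22: 1-110,101-0,1011-
  m23: 10-11,1011-
  m24: 1-00- ←essential
  m30: 1-110 ←essential
Essential: -1001, 0-100, 1-00-, 1-110

NO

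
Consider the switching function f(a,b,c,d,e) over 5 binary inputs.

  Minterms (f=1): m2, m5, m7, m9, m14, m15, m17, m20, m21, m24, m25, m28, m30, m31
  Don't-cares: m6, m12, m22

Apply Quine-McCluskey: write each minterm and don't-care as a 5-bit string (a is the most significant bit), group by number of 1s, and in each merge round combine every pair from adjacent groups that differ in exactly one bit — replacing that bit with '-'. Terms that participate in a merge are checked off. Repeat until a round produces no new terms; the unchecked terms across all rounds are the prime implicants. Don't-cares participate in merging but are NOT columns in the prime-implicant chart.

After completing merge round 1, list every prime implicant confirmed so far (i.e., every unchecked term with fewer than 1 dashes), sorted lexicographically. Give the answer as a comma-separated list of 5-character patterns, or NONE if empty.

NONE

Round 0: 00010✓ 00101✓ 00110✓ 00111✓ 01001✓ 01100✓ 01110✓ 01111✓ 10001✓ 10100✓ 10101✓ 10110✓ 11000✓ 11001✓ 11100✓ 11110✓ 11111✓
Round 1: -0101 -0110✓ -1001 -1100✓ -1110✓ -1111✓ 0-110✓ 0-111✓ 00-10 001-1 0011-✓ 011-0✓ 0111-✓ 1-001 1-100✓ 1-110✓ 10-01 101-0✓ 1010- 11-00 1100- 111-0✓ 1111-✓
Round 2: --110 -11-0 -111- 0-11- 1-1-0
PIs = {--110, -0101, -1001, -11-0, -111-, 0-11-, 00-10, 001-1, 1-001, 1-1-0, 10-01, 1010-, 11-00, 1100-}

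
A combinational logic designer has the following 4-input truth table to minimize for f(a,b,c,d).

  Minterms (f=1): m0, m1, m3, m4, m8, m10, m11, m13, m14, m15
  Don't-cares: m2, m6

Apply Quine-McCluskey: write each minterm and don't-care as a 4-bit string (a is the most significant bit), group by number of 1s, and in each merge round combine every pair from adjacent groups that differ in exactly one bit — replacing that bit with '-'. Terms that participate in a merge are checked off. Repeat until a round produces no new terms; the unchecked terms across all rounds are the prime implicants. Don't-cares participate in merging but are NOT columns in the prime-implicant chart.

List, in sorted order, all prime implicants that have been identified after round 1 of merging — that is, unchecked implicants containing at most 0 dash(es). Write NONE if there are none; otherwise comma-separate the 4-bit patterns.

Round 0: 0000✓ 0001✓ 0010✓ 0011✓ 0100✓ 0110✓ 1000✓ 1010✓ 1011✓ 1101✓ 1110✓ 1111✓
Round 1: -000✓ -010✓ -011✓ -110✓ 0-00✓ 0-10✓ 00-0✓ 00-1✓ 000-✓ 001-✓ 01-0✓ 1-10✓ 1-11✓ 10-0✓ 101-✓ 11-1 111-✓
Round 2: --10 -0-0 -01- 0--0 00-- 1-1-
PIs = {--10, -0-0, -01-, 0--0, 00--, 1-1-, 11-1}

NONE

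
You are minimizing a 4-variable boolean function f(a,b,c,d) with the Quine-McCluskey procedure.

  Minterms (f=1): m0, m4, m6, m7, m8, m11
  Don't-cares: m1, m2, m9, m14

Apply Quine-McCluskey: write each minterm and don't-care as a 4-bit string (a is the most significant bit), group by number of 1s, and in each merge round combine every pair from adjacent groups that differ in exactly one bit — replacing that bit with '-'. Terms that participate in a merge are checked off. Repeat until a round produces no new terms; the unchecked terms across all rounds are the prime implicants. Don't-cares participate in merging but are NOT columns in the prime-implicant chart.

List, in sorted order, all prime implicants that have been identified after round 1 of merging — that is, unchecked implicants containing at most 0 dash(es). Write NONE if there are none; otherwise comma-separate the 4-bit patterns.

size-2^0 implicants → 0000(✓)  0001(✓)  0010(✓)  0100(✓)  0110(✓)  0111(✓)  1000(✓)  1001(✓)  1011(✓)  1110(✓)
size-2^1 implicants → -000(✓)  -001(✓)  -110  0-00(✓)  0-10(✓)  00-0(✓)  000-(✓)  01-0(✓)  011-  10-1  100-(✓)
size-2^2 implicants → -00-  0--0
Unchecked terms (primes): -00-, -110, 0--0, 011-, 10-1

NONE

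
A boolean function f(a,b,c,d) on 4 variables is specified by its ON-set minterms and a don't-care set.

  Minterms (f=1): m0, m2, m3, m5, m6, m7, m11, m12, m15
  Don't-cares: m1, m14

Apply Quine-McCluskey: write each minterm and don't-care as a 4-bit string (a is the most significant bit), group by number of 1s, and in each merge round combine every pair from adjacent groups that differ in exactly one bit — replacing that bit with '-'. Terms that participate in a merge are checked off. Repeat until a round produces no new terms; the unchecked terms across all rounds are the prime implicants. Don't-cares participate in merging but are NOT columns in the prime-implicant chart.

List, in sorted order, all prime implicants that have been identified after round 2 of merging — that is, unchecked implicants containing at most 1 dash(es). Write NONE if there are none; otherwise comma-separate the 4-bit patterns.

Round 0: 0000✓ 0001✓ 0010✓ 0011✓ 0101✓ 0110✓ 0111✓ 1011✓ 1100✓ 1110✓ 1111✓
Round 1: -011✓ -110✓ -111✓ 0-01✓ 0-10✓ 0-11✓ 00-0✓ 00-1✓ 000-✓ 001-✓ 01-1✓ 011-✓ 1-11✓ 11-0 111-✓
Round 2: --11 -11- 0--1 0-1- 00--
PIs = {--11, -11-, 0--1, 0-1-, 00--, 11-0}

11-0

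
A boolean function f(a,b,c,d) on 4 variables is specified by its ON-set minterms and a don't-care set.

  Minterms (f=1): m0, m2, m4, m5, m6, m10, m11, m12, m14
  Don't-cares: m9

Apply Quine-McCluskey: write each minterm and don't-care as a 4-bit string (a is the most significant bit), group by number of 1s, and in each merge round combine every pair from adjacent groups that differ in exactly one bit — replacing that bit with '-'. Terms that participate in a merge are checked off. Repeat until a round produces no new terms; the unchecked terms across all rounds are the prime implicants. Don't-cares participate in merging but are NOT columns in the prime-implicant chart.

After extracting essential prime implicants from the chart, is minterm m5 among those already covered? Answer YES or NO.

[col 0] 0000*, 0010*, 0100*, 0101*, 0110*, 1001*, 1010*, 1011*, 1100*, 1110*
[col 1] -010*, -100*, -110*, 0-00*, 0-10*, 00-0*, 01-0*, 010-, 1-10*, 10-1, 101-, 11-0*
[col 2] --10, -1-0, 0--0
Prime implicants: --10, -1-0, 0--0, 010-, 10-1, 101-
PI chart (minterm → PIs covering it):
  0 | 0--0  (sole → essential)
  2 | --10,0--0
  4 | -1-0,0--0,010-
  5 | 010-  (sole → essential)
  6 | --10,-1-0,0--0
  10 | --10,101-
  11 | 10-1,101-
  12 | -1-0  (sole → essential)
  14 | --10,-1-0
Essential prime implicants: -1-0, 0--0, 010-

YES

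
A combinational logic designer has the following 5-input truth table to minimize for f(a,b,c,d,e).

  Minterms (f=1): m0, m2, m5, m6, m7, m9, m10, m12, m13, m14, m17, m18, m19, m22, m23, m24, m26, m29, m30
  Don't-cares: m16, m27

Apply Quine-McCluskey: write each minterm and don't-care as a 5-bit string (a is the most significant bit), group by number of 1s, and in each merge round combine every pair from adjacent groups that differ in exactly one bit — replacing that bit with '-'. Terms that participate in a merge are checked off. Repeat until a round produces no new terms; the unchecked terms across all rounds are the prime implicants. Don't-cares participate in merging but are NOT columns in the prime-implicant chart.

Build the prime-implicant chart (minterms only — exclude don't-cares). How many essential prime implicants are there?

size-2^0 implicants → 00000(✓)  00010(✓)  00101(✓)  00110(✓)  00111(✓)  01001(✓)  01010(✓)  01100(✓)  01101(✓)  01110(✓)  10000(✓)  10001(✓)  10010(✓)  10011(✓)  10110(✓)  10111(✓)  11000(✓)  11010(✓)  11011(✓)  11101(✓)  11110(✓)
size-2^1 implicants → -0000(✓)  -0010(✓)  -0110(✓)  -0111(✓)  -1010(✓)  -1101  -1110(✓)  0-010(✓)  0-101  0-110(✓)  00-10(✓)  000-0(✓)  001-1  0011-(✓)  01-01  01-10(✓)  011-0  0110-  1-000(✓)  1-010(✓)  1-011(✓)  1-110(✓)  10-10(✓)  10-11(✓)  100-0(✓)  100-1(✓)  1000-(✓)  1001-(✓)  1011-(✓)  11-10(✓)  110-0(✓)  1101-(✓)
size-2^2 implicants → --010(✓)  --110(✓)  -0-10(✓)  -00-0  -011-  -1-10(✓)  0--10(✓)  1--10(✓)  1-0-0  1-01-  10-1-  100--
size-2^3 implicants → ---10
Unchecked terms (primes): ---10, -00-0, -011-, -1101, 0-101, 001-1, 01-01, 011-0, 0110-, 1-0-0, 1-01-, 10-1-, 100--
Minterm coverage:
  m0 ⊆ -00-0 [E]
  m2 ⊆ ---10,-00-0
  m5 ⊆ 0-101,001-1
  m6 ⊆ ---10,-011-
  m7 ⊆ -011-,001-1
  m9 ⊆ 01-01 [E]
  m10 ⊆ ---10 [E]
  m12 ⊆ 011-0,0110-
  m13 ⊆ -1101,0-101,01-01,0110-
  m14 ⊆ ---10,011-0
  m17 ⊆ 100-- [E]
  m18 ⊆ ---10,-00-0,1-0-0,1-01-,10-1-,100--
  m19 ⊆ 1-01-,10-1-,100--
  m22 ⊆ ---10,-011-,10-1-
  m23 ⊆ -011-,10-1-
  m24 ⊆ 1-0-0 [E]
  m26 ⊆ ---10,1-0-0,1-01-
  m29 ⊆ -1101 [E]
  m30 ⊆ ---10 [E]
E = {---10, -00-0, -1101, 01-01, 1-0-0, 100--}

6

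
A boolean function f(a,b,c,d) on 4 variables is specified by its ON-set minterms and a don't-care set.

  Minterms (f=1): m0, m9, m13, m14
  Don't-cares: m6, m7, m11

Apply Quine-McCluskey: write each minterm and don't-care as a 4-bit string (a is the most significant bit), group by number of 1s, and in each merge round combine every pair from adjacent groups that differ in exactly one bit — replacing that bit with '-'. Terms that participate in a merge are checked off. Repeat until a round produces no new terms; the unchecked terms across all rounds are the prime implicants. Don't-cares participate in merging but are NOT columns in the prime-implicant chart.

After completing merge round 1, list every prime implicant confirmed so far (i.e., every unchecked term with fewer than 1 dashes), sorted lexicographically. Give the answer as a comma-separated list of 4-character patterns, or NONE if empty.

Round 0: 0000 0110✓ 0111✓ 1001✓ 1011✓ 1101✓ 1110✓
Round 1: -110 011- 1-01 10-1
PIs = {-110, 0000, 011-, 1-01, 10-1}

0000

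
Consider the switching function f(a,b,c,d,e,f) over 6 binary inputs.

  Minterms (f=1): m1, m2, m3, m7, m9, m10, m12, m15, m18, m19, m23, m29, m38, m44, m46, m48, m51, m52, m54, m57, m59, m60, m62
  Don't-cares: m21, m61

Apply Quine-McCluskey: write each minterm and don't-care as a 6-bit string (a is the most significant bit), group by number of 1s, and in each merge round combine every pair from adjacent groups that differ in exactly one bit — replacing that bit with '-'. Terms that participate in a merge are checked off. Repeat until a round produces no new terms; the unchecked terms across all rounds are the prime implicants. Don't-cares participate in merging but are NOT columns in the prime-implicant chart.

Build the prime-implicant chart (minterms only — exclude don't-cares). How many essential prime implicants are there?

7

[col 0] 000001*, 000010*, 000011*, 000111*, 001001*, 001010*, 001100*, 001111*, 010010*, 010011*, 010101*, 010111*, 011101*, 100110*, 101100*, 101110*, 110000*, 110011*, 110100*, 110110*, 111001*, 111011*, 111100*, 111101*, 111110*
[col 1] -01100, -10011, -11101, 0-0010*, 0-0011*, 0-0111*, 00-001, 00-010, 00-111, 000-11*, 0000-1, 00001-*, 01-101, 010-11*, 01001-*, 0101-1, 1-0110*, 1-1100*, 1-1110*, 10-110*, 1011-0*, 11-011, 11-100*, 11-110*, 110-00, 1101-0*, 111-01, 1110-1, 1111-0*, 11110-
[col 2] 0-0-11, 0-001-, 1--110, 1-11-0, 11-1-0
Prime implicants: -01100, -10011, -11101, 0-0-11, 0-001-, 00-001, 00-010, 00-111, 0000-1, 01-101, 0101-1, 1--110, 1-11-0, 11-011, 11-1-0, 110-00, 111-01, 1110-1, 11110-
PI chart (minterm → PIs covering it):
  1 | 00-001,0000-1
  2 | 0-001-,00-010
  3 | 0-0-11,0-001-,0000-1
  7 | 0-0-11,00-111
  9 | 00-001  (sole → essential)
  10 | 00-010  (sole → essential)
  12 | -01100  (sole → essential)
  15 | 00-111  (sole → essential)
  18 | 0-001-  (sole → essential)
  19 | -10011,0-0-11,0-001-
  23 | 0-0-11,0101-1
  29 | -11101,01-101
  38 | 1--110  (sole → essential)
  44 | -01100,1-11-0
  46 | 1--110,1-11-0
  48 | 110-00  (sole → essential)
  51 | -10011,11-011
  52 | 11-1-0,110-00
  54 | 1--110,11-1-0
  57 | 111-01,1110-1
  59 | 11-011,1110-1
  60 | 1-11-0,11-1-0,11110-
  62 | 1--110,1-11-0,11-1-0
Essential prime implicants: -01100, 0-001-, 00-001, 00-010, 00-111, 1--110, 110-00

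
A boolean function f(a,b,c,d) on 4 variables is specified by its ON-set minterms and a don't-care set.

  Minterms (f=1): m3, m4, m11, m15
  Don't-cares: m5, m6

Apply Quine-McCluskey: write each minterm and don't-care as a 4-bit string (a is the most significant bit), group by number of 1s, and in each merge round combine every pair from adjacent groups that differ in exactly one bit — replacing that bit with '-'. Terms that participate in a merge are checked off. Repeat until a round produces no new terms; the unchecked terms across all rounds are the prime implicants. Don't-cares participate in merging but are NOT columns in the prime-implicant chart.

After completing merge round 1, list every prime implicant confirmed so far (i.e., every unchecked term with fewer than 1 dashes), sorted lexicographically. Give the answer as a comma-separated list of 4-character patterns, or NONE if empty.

size-2^0 implicants → 0011(✓)  0100(✓)  0101(✓)  0110(✓)  1011(✓)  1111(✓)
size-2^1 implicants → -011  01-0  010-  1-11
Unchecked terms (primes): -011, 01-0, 010-, 1-11

NONE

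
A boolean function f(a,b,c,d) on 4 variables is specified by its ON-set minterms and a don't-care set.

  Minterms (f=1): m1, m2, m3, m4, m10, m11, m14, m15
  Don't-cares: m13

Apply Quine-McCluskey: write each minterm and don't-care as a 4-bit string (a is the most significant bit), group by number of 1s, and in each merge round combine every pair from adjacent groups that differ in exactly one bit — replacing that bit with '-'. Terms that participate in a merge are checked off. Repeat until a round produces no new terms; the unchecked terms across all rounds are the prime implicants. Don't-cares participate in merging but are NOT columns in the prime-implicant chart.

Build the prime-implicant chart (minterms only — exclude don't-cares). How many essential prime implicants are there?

4

size-2^0 implicants → 0001(✓)  0010(✓)  0011(✓)  0100  1010(✓)  1011(✓)  1101(✓)  1110(✓)  1111(✓)
size-2^1 implicants → -010(✓)  -011(✓)  00-1  001-(✓)  1-10(✓)  1-11(✓)  101-(✓)  11-1  111-(✓)
size-2^2 implicants → -01-  1-1-
Unchecked terms (primes): -01-, 00-1, 0100, 1-1-, 11-1
Minterm coverage:
  m1 ⊆ 00-1 [E]
  m2 ⊆ -01- [E]
  m3 ⊆ -01-,00-1
  m4 ⊆ 0100 [E]
  m10 ⊆ -01-,1-1-
  m11 ⊆ -01-,1-1-
  m14 ⊆ 1-1- [E]
  m15 ⊆ 1-1-,11-1
E = {-01-, 00-1, 0100, 1-1-}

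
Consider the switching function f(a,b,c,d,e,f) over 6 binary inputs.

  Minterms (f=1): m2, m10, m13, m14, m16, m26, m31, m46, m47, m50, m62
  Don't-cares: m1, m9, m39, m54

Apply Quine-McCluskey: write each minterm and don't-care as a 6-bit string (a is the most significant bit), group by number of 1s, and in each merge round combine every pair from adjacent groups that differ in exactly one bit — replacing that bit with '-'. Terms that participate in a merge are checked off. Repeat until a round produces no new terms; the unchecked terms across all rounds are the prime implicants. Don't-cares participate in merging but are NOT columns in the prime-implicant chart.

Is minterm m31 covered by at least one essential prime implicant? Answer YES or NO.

YES

size-2^0 implicants → 000001(✓)  000010(✓)  001001(✓)  001010(✓)  001101(✓)  001110(✓)  010000  011010(✓)  011111  100111(✓)  101110(✓)  101111(✓)  110010(✓)  110110(✓)  111110(✓)
size-2^1 implicants → -01110  0-1010  00-001  00-010  001-01  001-10  1-1110  10-111  10111-  11-110  110-10
Unchecked terms (primes): -01110, 0-1010, 00-001, 00-010, 001-01, 001-10, 010000, 011111, 1-1110, 10-111, 10111-, 11-110, 110-10
Minterm coverage:
  m2 ⊆ 00-010 [E]
  m10 ⊆ 0-1010,00-010,001-10
  m13 ⊆ 001-01 [E]
  m14 ⊆ -01110,001-10
  m16 ⊆ 010000 [E]
  m26 ⊆ 0-1010 [E]
  m31 ⊆ 011111 [E]
  m46 ⊆ -01110,1-1110,10111-
  m47 ⊆ 10-111,10111-
  m50 ⊆ 110-10 [E]
  m62 ⊆ 1-1110,11-110
E = {0-1010, 00-010, 001-01, 010000, 011111, 110-10}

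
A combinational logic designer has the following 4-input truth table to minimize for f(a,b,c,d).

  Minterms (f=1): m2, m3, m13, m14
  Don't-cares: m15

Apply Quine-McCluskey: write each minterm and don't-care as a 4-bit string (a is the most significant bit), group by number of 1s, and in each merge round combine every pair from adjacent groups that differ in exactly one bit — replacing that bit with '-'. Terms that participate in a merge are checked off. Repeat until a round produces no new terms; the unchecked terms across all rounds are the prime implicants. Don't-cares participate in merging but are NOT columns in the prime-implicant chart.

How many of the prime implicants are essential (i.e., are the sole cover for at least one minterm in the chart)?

[col 0] 0010*, 0011*, 1101*, 1110*, 1111*
[col 1] 001-, 11-1, 111-
Prime implicants: 001-, 11-1, 111-
PI chart (minterm → PIs covering it):
  2 | 001-  (sole → essential)
  3 | 001-  (sole → essential)
  13 | 11-1  (sole → essential)
  14 | 111-  (sole → essential)
Essential prime implicants: 001-, 11-1, 111-

3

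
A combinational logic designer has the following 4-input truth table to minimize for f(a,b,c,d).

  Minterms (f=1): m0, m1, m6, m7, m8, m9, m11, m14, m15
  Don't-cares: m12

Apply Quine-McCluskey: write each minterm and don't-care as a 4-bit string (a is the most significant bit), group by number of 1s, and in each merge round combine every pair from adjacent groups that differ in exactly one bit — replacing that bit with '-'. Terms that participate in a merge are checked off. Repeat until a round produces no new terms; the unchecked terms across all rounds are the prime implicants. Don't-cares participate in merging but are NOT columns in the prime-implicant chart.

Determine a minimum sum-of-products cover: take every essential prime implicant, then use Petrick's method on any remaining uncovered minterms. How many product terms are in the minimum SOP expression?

size-2^0 implicants → 0000(✓)  0001(✓)  0110(✓)  0111(✓)  1000(✓)  1001(✓)  1011(✓)  1100(✓)  1110(✓)  1111(✓)
size-2^1 implicants → -000(✓)  -001(✓)  -110(✓)  -111(✓)  000-(✓)  011-(✓)  1-00  1-11  10-1  100-(✓)  11-0  111-(✓)
size-2^2 implicants → -00-  -11-
Unchecked terms (primes): -00-, -11-, 1-00, 1-11, 10-1, 11-0
Minterm coverage:
  m0 ⊆ -00- [E]
  m1 ⊆ -00- [E]
  m6 ⊆ -11- [E]
  m7 ⊆ -11- [E]
  m8 ⊆ -00-,1-00
  m9 ⊆ -00-,10-1
  m11 ⊆ 1-11,10-1
  m14 ⊆ -11-,11-0
  m15 ⊆ -11-,1-11
E = {-00-, -11-}
Petrick residual → 1-11
Cover = b'c' + bc + acd  |cover|=3

3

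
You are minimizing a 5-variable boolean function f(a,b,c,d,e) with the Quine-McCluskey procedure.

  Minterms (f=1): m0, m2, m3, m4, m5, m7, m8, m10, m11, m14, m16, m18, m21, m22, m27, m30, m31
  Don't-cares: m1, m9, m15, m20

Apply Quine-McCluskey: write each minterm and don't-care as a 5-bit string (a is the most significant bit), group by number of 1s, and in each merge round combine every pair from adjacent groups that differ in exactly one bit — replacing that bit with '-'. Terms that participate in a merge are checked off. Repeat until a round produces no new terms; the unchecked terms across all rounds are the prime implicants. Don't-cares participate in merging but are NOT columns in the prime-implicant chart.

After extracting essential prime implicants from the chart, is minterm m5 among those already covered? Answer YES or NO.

size-2^0 implicants → 00000(✓)  00001(✓)  00010(✓)  00011(✓)  00100(✓)  00101(✓)  00111(✓)  01000(✓)  01001(✓)  01010(✓)  01011(✓)  01110(✓)  01111(✓)  10000(✓)  10010(✓)  10100(✓)  10101(✓)  10110(✓)  11011(✓)  11110(✓)  11111(✓)
size-2^1 implicants → -0000(✓)  -0010(✓)  -0100(✓)  -0101(✓)  -1011(✓)  -1110(✓)  -1111(✓)  0-000(✓)  0-001(✓)  0-010(✓)  0-011(✓)  0-111(✓)  00-00(✓)  00-01(✓)  00-11(✓)  000-0(✓)  000-1(✓)  0000-(✓)  0001-(✓)  001-1(✓)  0010-(✓)  01-10(✓)  01-11(✓)  010-0(✓)  010-1(✓)  0100-(✓)  0101-(✓)  0111-(✓)  1-110  10-00(✓)  10-10(✓)  100-0(✓)  101-0(✓)  1010-(✓)  11-11(✓)  1111-(✓)
size-2^2 implicants → -0-00  -00-0  -010-  -1-11  -111-  0--11  0-0-0(✓)  0-0-1(✓)  0-00-(✓)  0-01-(✓)  00--1  00-0-  000--(✓)  01-1-  010--(✓)  10--0
size-2^3 implicants → 0-0--
Unchecked terms (primes): -0-00, -00-0, -010-, -1-11, -111-, 0--11, 0-0--, 00--1, 00-0-, 01-1-, 1-110, 10--0
Minterm coverage:
  m0 ⊆ -0-00,-00-0,0-0--,00-0-
  m2 ⊆ -00-0,0-0--
  m3 ⊆ 0--11,0-0--,00--1
  m4 ⊆ -0-00,-010-,00-0-
  m5 ⊆ -010-,00--1,00-0-
  m7 ⊆ 0--11,00--1
  m8 ⊆ 0-0-- [E]
  m10 ⊆ 0-0--,01-1-
  m11 ⊆ -1-11,0--11,0-0--,01-1-
  m14 ⊆ -111-,01-1-
  m16 ⊆ -0-00,-00-0,10--0
  m18 ⊆ -00-0,10--0
  m21 ⊆ -010- [E]
  m22 ⊆ 1-110,10--0
  m27 ⊆ -1-11 [E]
  m30 ⊆ -111-,1-110
  m31 ⊆ -1-11,-111-
E = {-010-, -1-11, 0-0--}

YES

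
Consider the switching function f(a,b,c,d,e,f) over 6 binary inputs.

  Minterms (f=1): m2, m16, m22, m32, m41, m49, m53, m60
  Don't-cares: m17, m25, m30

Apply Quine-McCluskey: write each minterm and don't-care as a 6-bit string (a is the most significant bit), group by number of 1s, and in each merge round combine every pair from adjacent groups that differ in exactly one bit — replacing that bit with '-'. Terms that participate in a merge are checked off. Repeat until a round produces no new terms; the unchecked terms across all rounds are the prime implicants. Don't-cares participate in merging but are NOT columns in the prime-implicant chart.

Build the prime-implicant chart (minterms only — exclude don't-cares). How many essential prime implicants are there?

[col 0] 000010, 010000*, 010001*, 010110*, 011001*, 011110*, 100000, 101001, 110001*, 110101*, 111100
[col 1] -10001, 01-001, 01-110, 01000-, 110-01
Prime implicants: -10001, 000010, 01-001, 01-110, 01000-, 100000, 101001, 110-01, 111100
PI chart (minterm → PIs covering it):
  2 | 000010  (sole → essential)
  16 | 01000-  (sole → essential)
  22 | 01-110  (sole → essential)
  32 | 100000  (sole → essential)
  41 | 101001  (sole → essential)
  49 | -10001,110-01
  53 | 110-01  (sole → essential)
  60 | 111100  (sole → essential)
Essential prime implicants: 000010, 01-110, 01000-, 100000, 101001, 110-01, 111100

7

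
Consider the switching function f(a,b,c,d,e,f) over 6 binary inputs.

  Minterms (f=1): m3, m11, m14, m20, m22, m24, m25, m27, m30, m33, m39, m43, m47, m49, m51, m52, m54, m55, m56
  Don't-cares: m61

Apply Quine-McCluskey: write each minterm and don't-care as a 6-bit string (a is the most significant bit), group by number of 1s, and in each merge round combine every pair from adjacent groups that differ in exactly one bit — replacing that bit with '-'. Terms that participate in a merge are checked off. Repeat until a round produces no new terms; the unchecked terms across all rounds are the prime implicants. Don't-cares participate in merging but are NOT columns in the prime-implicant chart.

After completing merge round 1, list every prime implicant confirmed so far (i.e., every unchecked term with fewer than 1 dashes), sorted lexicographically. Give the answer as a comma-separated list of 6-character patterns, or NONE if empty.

111101

size-2^0 implicants → 000011(✓)  001011(✓)  001110(✓)  010100(✓)  010110(✓)  011000(✓)  011001(✓)  011011(✓)  011110(✓)  100001(✓)  100111(✓)  101011(✓)  101111(✓)  110001(✓)  110011(✓)  110100(✓)  110110(✓)  110111(✓)  111000(✓)  111101
size-2^1 implicants → -01011  -10100(✓)  -10110(✓)  -11000  0-1011  0-1110  00-011  01-110  0101-0(✓)  0110-1  01100-  1-0001  1-0111  10-111  101-11  110-11  1100-1  1101-0(✓)  11011-
size-2^2 implicants → -101-0
Unchecked terms (primes): -01011, -101-0, -11000, 0-1011, 0-1110, 00-011, 01-110, 0110-1, 01100-, 1-0001, 1-0111, 10-111, 101-11, 110-11, 1100-1, 11011-, 111101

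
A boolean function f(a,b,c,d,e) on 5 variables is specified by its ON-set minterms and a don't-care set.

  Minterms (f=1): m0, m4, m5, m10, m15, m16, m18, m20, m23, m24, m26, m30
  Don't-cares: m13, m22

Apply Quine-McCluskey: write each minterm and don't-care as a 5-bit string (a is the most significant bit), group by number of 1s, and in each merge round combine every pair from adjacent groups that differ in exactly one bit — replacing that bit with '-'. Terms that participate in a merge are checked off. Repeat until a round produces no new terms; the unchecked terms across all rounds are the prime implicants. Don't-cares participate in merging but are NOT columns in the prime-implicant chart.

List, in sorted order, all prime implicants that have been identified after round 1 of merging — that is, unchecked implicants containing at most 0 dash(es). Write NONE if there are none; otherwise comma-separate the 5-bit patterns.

[col 0] 00000*, 00100*, 00101*, 01010*, 01101*, 01111*, 10000*, 10010*, 10100*, 10110*, 10111*, 11000*, 11010*, 11110*
[col 1] -0000*, -0100*, -1010, 0-101, 00-00*, 0010-, 011-1, 1-000*, 1-010*, 1-110*, 10-00*, 10-10*, 100-0*, 101-0*, 1011-, 11-10*, 110-0*
[col 2] -0-00, 1--10, 1-0-0, 10--0
Prime implicants: -0-00, -1010, 0-101, 0010-, 011-1, 1--10, 1-0-0, 10--0, 1011-

NONE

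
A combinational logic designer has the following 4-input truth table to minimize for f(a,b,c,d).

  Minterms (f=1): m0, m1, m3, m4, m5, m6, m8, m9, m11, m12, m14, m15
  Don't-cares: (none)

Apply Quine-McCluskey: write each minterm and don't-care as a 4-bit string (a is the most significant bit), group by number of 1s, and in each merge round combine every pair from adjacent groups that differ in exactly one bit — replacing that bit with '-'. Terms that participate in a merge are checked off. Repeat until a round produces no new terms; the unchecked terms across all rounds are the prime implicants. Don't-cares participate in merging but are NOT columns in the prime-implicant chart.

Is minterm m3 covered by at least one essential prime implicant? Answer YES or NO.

YES

Round 0: 0000✓ 0001✓ 0011✓ 0100✓ 0101✓ 0110✓ 1000✓ 1001✓ 1011✓ 1100✓ 1110✓ 1111✓
Round 1: -000✓ -001✓ -011✓ -100✓ -110✓ 0-00✓ 0-01✓ 00-1✓ 000-✓ 01-0✓ 010-✓ 1-00✓ 1-11 10-1✓ 100-✓ 11-0✓ 111-
Round 2: --00 -0-1 -00- -1-0 0-0-
PIs = {--00, -0-1, -00-, -1-0, 0-0-, 1-11, 111-}
Coverage chart:
  m0: --00,-00-,0-0-
  m1: -0-1,-00-,0-0-
  m3: -0-1 ←essential
  m4: --00,-1-0,0-0-
  m5: 0-0- ←essential
  m6: -1-0 ←essential
  m8: --00,-00-
  m9: -0-1,-00-
  m11: -0-1,1-11
  m12: --00,-1-0
  m14: -1-0,111-
  m15: 1-11,111-
Essential: -0-1, -1-0, 0-0-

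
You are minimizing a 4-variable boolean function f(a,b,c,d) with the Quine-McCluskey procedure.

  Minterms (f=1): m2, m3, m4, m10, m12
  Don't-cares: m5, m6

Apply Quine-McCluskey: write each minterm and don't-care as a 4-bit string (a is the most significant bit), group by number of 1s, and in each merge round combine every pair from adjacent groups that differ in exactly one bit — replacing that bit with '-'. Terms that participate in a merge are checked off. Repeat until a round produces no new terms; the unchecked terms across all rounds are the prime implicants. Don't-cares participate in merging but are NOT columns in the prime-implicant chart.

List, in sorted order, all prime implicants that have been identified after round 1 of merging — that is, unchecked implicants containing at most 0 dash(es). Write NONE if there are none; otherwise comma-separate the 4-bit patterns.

size-2^0 implicants → 0010(✓)  0011(✓)  0100(✓)  0101(✓)  0110(✓)  1010(✓)  1100(✓)
size-2^1 implicants → -010  -100  0-10  001-  01-0  010-
Unchecked terms (primes): -010, -100, 0-10, 001-, 01-0, 010-

NONE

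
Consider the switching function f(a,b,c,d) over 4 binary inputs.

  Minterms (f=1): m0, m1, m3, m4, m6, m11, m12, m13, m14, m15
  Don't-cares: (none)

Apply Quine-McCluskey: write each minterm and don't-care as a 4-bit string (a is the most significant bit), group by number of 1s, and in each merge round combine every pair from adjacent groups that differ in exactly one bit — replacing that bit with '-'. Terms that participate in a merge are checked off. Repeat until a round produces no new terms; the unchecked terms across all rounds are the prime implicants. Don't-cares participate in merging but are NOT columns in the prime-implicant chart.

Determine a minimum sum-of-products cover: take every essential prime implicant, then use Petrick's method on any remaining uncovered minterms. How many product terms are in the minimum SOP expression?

4

size-2^0 implicants → 0000(✓)  0001(✓)  0011(✓)  0100(✓)  0110(✓)  1011(✓)  1100(✓)  1101(✓)  1110(✓)  1111(✓)
size-2^1 implicants → -011  -100(✓)  -110(✓)  0-00  00-1  000-  01-0(✓)  1-11  11-0(✓)  11-1(✓)  110-(✓)  111-(✓)
size-2^2 implicants → -1-0  11--
Unchecked terms (primes): -011, -1-0, 0-00, 00-1, 000-, 1-11, 11--
Minterm coverage:
  m0 ⊆ 0-00,000-
  m1 ⊆ 00-1,000-
  m3 ⊆ -011,00-1
  m4 ⊆ -1-0,0-00
  m6 ⊆ -1-0 [E]
  m11 ⊆ -011,1-11
  m12 ⊆ -1-0,11--
  m13 ⊆ 11-- [E]
  m14 ⊆ -1-0,11--
  m15 ⊆ 1-11,11--
E = {-1-0, 11--}
Petrick residual → -011, 000-
Cover = b'cd + bd' + a'b'c' + ab  |cover|=4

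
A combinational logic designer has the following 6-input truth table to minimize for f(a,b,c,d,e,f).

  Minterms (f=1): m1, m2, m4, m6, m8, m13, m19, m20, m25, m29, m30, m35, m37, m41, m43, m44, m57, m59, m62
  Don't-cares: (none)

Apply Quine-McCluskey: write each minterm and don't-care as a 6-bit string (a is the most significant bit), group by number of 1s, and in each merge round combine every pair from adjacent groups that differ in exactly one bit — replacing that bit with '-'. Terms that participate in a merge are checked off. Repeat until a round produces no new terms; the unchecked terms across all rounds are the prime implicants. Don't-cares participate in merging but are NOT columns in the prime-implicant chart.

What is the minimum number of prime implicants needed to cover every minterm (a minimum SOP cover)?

Round 0: 000001 000010✓ 000100✓ 000110✓ 001000 001101✓ 010011 010100✓ 011001✓ 011101✓ 011110✓ 100011✓ 100101 101001✓ 101011✓ 101100 111001✓ 111011✓ 111110✓
Round 1: -11001 -11110 0-0100 0-1101 000-10 0001-0 011-01 1-1001✓ 1-1011✓ 10-011 1010-1✓ 1110-1✓
Round 2: 1-10-1
PIs = {-11001, -11110, 0-0100, 0-1101, 000-10, 000001, 0001-0, 001000, 010011, 011-01, 1-10-1, 10-011, 100101, 101100}
Coverage chart:
  m1: 000001 ←essential
  m2: 000-10 ←essential
  m4: 0-0100,0001-0
  m6: 000-10,0001-0
  m8: 001000 ←essential
  m13: 0-1101 ←essential
  m19: 010011 ←essential
  m20: 0-0100 ←essential
  m25: -11001,011-01
  m29: 0-1101,011-01
  m30: -11110 ←essential
  m35: 10-011 ←essential
  m37: 100101 ←essential
  m41: 1-10-1 ←essential
  m43: 1-10-1,10-011
  m44: 101100 ←essential
  m57: -11001,1-10-1
  m59: 1-10-1 ←essential
  m62: -11110 ←essential
Essential: -11110, 0-0100, 0-1101, 000-10, 000001, 001000, 010011, 1-10-1, 10-011, 100101, 101100
Petrick residual → -11001
Min cover (12 terms): bcd'e'f + bcdef' + a'c'de'f' + a'cde'f + a'b'c'ef' + a'b'c'd'e'f + a'b'cd'e'f' + a'bc'd'ef + acd'f + ab'd'ef + ab'c'de'f + ab'cde'f'

12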